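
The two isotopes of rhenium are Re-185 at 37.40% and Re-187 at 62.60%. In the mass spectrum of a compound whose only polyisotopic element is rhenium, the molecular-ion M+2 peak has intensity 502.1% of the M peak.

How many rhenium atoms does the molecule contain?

The M+2/M ratio from n Re atoms is n · q/p = n · 0.6260/0.3740.
n = 5.021 × 0.3740/0.6260 = 3.00 ≈ 3

3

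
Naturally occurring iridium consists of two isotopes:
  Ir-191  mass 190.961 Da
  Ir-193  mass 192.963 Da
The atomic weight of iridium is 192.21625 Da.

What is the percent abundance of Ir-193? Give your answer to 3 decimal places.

62.700%

Let x be the fractional abundance of Ir-191; then Ir-193 has abundance 1 − x.
190.961·x + 192.963·(1 − x) = 192.21625
(190.961 − 192.963)·x = 192.21625 − 192.963
x = -0.74675 / -2.002 = 0.37300 → 37.300% Ir-191, 62.700% Ir-193.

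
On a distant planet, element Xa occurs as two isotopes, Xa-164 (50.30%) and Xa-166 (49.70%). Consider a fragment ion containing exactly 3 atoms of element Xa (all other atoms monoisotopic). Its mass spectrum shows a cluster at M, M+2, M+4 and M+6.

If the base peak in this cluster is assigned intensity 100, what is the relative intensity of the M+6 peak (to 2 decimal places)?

32.54

Term probabilities: M 0.1273, M+2 0.3772, M+4 0.3727, M+6 0.1228. Base peak = M+2.
P(M+2) = C(3,1) × 0.5030^2 × 0.4970^1 = 3 × 0.253009 × 0.4970 = 0.377236 (base)
P(M+6) = C(3,3) × 0.5030^0 × 0.4970^3 = 1 × 1.0000 × 0.12276347 = 0.122763
Relative intensity = 0.122763 / 0.377236 × 100 = 32.54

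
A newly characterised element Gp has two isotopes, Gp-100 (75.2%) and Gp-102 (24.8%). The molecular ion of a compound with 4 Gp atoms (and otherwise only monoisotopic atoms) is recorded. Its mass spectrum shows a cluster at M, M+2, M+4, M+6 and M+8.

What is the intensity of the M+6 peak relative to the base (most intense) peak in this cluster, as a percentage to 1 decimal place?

10.9%

Term probabilities: M 0.3198, M+2 0.4219, M+4 0.2087, M+6 0.0459, M+8 0.0038. Base peak = M+2.
P(M+2) = C(4,1) × 0.752^3 × 0.248^1 = 4 × 0.42525901 × 0.2480 = 0.421857 (base)
P(M+6) = C(4,3) × 0.752^1 × 0.248^3 = 4 × 0.7520 × 0.01525299 = 0.045881
Relative intensity = 0.045881 / 0.421857 × 100 = 10.9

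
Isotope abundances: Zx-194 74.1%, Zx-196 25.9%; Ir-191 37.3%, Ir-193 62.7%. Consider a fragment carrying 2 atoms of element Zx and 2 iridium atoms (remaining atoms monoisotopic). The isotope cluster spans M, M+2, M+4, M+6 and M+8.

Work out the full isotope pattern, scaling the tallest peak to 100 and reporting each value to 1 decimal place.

18.9 : 76.7 : 100.0 : 45.0 : 6.5

Element Zx pattern (n=2): 0.549081 : 0.383838 : 0.067081
Iridium pattern (n=2): 0.139129 : 0.467742 : 0.393129
Convolve the two distributions (both contribute in 2-u steps):
  M: 0.549081×0.139129 = 0.076393
  M+2: 0.549081×0.467742 + 0.383838×0.139129 = 0.310231
  M+4: 0.549081×0.393129 + 0.383838×0.467742 + 0.067081×0.139129 = 0.404730
  M+6: 0.383838×0.393129 + 0.067081×0.467742 = 0.182274
  M+8: 0.067081×0.393129 = 0.026371
Scale to base peak (0.404730) = 100: 18.9 : 76.7 : 100.0 : 45.0 : 6.5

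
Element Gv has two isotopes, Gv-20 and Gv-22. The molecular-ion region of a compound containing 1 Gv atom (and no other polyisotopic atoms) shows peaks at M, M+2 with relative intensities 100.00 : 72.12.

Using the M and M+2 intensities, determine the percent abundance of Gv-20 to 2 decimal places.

58.10%

If p is the fraction of Gv that is Gv-20, then I(M+2)/I(M) = [C(1,1)·p^0·(1−p)] / p^1 = 1·(1−p)/p = 72.12/100.00 = 0.7212
(1−p)/p = 0.7212/1 = 0.7212  ⇒  p = 1/(1 + 0.7212) = 0.5810
Gv-20: 58.10%, Gv-22: 41.90%.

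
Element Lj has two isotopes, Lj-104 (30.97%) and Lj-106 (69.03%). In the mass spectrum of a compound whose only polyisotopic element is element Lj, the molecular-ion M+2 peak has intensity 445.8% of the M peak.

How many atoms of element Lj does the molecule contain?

The M+2/M ratio from n Lj atoms is n · q/p = n · 0.6903/0.3097.
n = 4.458 × 0.3097/0.6903 = 2.00 ≈ 2

2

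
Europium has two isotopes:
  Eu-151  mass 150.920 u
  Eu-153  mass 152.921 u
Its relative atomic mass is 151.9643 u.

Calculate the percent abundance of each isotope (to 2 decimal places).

With x = fraction of Eu-151 (so Eu-153 is 1 − x):
150.920·x + 152.921·(1 − x) = 151.9643
(150.920 − 152.921)·x = 151.9643 − 152.921
x = -0.9567 / -2.001 = 0.47811 → 47.81% Eu-151, 52.19% Eu-153.

Eu-151: 47.81%, Eu-153: 52.19%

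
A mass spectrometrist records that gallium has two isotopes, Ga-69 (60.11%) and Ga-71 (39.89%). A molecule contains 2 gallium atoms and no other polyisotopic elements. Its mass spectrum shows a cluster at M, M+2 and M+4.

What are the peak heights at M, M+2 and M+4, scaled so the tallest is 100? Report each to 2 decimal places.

75.34 : 100.00 : 33.18

Each Ga atom is independently Ga-69 (p = 0.6011) or Ga-71 (q = 0.3989); the cluster is the binomial expansion (p + q)^2.
P(M) = 0.6011^2 = 0.361321
P(M+2) = 2 × 0.6011^1 × 0.3989^1 = 0.479558
P(M+4) = 0.3989^2 = 0.159121
The M+2 peak is largest (0.479558); scaling to 100 gives 75.34 : 100.00 : 33.18.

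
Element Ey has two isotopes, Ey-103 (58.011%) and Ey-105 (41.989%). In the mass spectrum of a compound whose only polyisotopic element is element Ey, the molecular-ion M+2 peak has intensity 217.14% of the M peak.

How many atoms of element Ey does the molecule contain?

With n Ey atoms, P(M+2)/P(M) = C(n,1)·p^(n−1)q / p^n = n·q/p = n · 0.41989/0.58011.
n = 2.1714 × 0.58011/0.41989 = 3.00 ≈ 3

3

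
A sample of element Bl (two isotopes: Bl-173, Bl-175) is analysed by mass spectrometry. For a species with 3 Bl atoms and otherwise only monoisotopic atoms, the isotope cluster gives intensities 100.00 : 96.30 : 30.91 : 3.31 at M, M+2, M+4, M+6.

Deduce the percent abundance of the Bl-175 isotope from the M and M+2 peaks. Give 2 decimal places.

24.30%

Let p = fractional abundance of Bl-173. I(M+2)/I(M) = [C(3,1)·p^2·(1−p)] / p^3 = 3·(1−p)/p = 96.30/100.00 = 0.9630
(1−p)/p = 0.9630/3 = 0.3210  ⇒  p = 1/(1 + 0.3210) = 0.7570
Bl-173: 75.70%, Bl-175: 24.30%.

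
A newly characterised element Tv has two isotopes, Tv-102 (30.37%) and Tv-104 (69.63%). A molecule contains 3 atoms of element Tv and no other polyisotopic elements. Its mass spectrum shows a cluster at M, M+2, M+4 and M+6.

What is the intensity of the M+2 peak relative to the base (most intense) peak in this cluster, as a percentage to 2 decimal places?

43.62%

(0.3037 + 0.6963)^3 gives M 0.0280, M+2 0.1927, M+4 0.4417, M+6 0.3376; the largest is M+4.
P(M+4) = C(3,2) × 0.3037^1 × 0.6963^2 = 3 × 0.3037 × 0.48483369 = 0.441732 (base)
P(M+2) = C(3,1) × 0.3037^2 × 0.6963^1 = 3 × 0.09223369 × 0.6963 = 0.192667
Relative intensity = 0.192667 / 0.441732 × 100 = 43.62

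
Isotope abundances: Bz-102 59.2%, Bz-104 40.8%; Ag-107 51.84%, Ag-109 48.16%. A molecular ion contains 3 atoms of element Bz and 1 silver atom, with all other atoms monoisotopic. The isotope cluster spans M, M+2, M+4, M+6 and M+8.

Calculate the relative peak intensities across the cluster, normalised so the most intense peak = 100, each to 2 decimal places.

29.89 : 89.56 : 100.00 : 49.35 : 9.09

Element Bz pattern (n=3): 0.20747469 : 0.42896794 : 0.29564006 : 0.06791731
Silver pattern (n=1): 0.5184 : 0.4816
Convolve the two distributions (both contribute in 2-u steps):
  M: 0.20747469×0.5184 = 0.107555
  M+2: 0.20747469×0.4816 + 0.42896794×0.5184 = 0.322297
  M+4: 0.42896794×0.4816 + 0.29564006×0.5184 = 0.359851
  M+6: 0.29564006×0.4816 + 0.06791731×0.5184 = 0.177589
  M+8: 0.06791731×0.4816 = 0.032709
Scale to base peak (0.359851) = 100: 29.89 : 89.56 : 100.00 : 49.35 : 9.09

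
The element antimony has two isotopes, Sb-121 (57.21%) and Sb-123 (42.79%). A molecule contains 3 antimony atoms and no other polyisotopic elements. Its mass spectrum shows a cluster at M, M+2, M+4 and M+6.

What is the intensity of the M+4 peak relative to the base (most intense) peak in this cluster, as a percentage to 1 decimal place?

Binomial terms of (0.5721 + 0.4279)^3: M 0.1872, M+2 0.4202, M+4 0.3143, M+6 0.0783 → M+2 is the base peak.
P(M+2) = C(3,1) × 0.5721^2 × 0.4279^1 = 3 × 0.32729841 × 0.4279 = 0.420153 (base)
P(M+4) = C(3,2) × 0.5721^1 × 0.4279^2 = 3 × 0.5721 × 0.18309841 = 0.314252
Relative intensity = 0.314252 / 0.420153 × 100 = 74.8

74.8%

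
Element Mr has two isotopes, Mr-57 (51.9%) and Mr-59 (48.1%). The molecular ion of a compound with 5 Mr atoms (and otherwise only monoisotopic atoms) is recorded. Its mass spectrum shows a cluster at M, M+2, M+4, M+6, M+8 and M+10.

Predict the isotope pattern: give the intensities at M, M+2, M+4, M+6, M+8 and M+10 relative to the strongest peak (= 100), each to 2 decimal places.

11.64 : 53.95 : 100.00 : 92.68 : 42.95 : 7.96

Each Mr atom is independently Mr-57 (p = 0.519) or Mr-59 (q = 0.481); the cluster is the binomial expansion (p + q)^5.
P(M) = 0.519^5 = 0.037656
P(M+2) = 5 × 0.519^4 × 0.481^1 = 0.174496
P(M+4) = 10 × 0.519^3 × 0.481^2 = 0.323439
P(M+6) = 10 × 0.519^2 × 0.481^3 = 0.299757
P(M+8) = 5 × 0.519^1 × 0.481^4 = 0.138905
P(M+10) = 0.481^5 = 0.025747
The M+4 peak is largest (0.323439); scaling to 100 gives 11.64 : 53.95 : 100.00 : 92.68 : 42.95 : 7.96.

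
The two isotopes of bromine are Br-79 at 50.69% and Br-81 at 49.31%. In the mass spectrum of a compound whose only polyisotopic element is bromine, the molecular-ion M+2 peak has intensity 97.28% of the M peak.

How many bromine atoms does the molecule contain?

1

With n Br atoms, P(M+2)/P(M) = C(n,1)·p^(n−1)q / p^n = n·q/p = n · 0.4931/0.5069.
n = 0.9728 × 0.5069/0.4931 = 1.00 ≈ 1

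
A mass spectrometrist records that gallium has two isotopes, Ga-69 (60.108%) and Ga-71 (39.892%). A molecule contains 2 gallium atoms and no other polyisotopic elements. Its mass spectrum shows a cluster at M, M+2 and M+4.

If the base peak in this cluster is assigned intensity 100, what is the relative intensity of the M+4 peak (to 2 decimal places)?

(0.60108 + 0.39892)^2 gives M 0.3613, M+2 0.4796, M+4 0.1591; the largest is M+2.
P(M+2) = C(2,1) × 0.60108^1 × 0.39892^1 = 2 × 0.60108 × 0.39892 = 0.479566 (base)
P(M+4) = C(2,2) × 0.60108^0 × 0.39892^2 = 1 × 1.0000 × 0.15913717 = 0.159137
Relative intensity = 0.159137 / 0.479566 × 100 = 33.18

33.18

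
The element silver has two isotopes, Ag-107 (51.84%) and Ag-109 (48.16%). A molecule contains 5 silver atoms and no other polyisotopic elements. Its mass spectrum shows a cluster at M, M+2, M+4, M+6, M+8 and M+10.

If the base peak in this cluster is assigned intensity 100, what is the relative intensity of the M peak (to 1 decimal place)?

11.6

(0.5184 + 0.4816)^5 gives M 0.0374, M+2 0.1739, M+4 0.3231, M+6 0.3002, M+8 0.1394, M+10 0.0259; the largest is M+4.
P(M+4) = C(5,2) × 0.5184^3 × 0.4816^2 = 10 × 0.13931407 × 0.23193856 = 0.323123 (base)
P(M) = C(5,0) × 0.5184^5 × 0.4816^0 = 1 × 0.03743906 × 1.0000 = 0.037439
Relative intensity = 0.037439 / 0.323123 × 100 = 11.6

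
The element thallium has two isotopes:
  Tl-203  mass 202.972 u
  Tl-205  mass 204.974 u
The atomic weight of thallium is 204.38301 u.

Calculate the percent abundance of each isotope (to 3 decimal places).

Let x be the fractional abundance of Tl-203; then Tl-205 has abundance 1 − x.
202.972·x + 204.974·(1 − x) = 204.38301
(202.972 − 204.974)·x = 204.38301 − 204.974
x = -0.59099 / -2.002 = 0.29520 → 29.520% Tl-203, 70.480% Tl-205.

Tl-203: 29.520%, Tl-205: 70.480%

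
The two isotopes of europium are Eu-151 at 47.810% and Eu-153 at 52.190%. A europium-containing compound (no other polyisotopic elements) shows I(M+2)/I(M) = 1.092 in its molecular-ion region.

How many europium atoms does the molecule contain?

1

With n Eu atoms, P(M+2)/P(M) = C(n,1)·p^(n−1)q / p^n = n·q/p = n · 0.52190/0.47810.
n = 1.092 × 0.47810/0.52190 = 1.00 ≈ 1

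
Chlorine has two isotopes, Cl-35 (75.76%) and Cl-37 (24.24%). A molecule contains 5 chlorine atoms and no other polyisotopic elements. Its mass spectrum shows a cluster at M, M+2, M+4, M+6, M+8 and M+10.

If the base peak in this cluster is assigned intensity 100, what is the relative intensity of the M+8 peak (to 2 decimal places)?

(0.7576 + 0.2424)^5 gives M 0.2496, M+2 0.3993, M+4 0.2555, M+6 0.0817, M+8 0.0131, M+10 0.0008; the largest is M+2.
P(M+2) = C(5,1) × 0.7576^4 × 0.2424^1 = 5 × 0.32942751 × 0.2424 = 0.399266 (base)
P(M+8) = C(5,4) × 0.7576^1 × 0.2424^4 = 5 × 0.7576 × 0.00345247 = 0.013078
Relative intensity = 0.013078 / 0.399266 × 100 = 3.28

3.28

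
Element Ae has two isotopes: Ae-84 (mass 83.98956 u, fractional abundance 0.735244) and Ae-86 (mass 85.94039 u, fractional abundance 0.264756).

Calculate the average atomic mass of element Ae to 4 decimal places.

84.5061 u

Average mass = Σ (abundance × isotope mass) = 0.735244 × 83.98956 + 0.264756 × 85.94039
= 61.752820 + 22.753234 = 84.506054 u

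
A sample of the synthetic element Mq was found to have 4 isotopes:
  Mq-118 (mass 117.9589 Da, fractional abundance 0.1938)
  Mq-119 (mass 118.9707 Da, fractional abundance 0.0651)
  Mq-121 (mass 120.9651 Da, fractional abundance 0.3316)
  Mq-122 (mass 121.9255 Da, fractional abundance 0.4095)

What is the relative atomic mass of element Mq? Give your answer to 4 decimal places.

The abundance-weighted mean is 0.1938 × 117.9589 + 0.0651 × 118.9707 + 0.3316 × 120.9651 + 0.4095 × 121.9255
= 22.86043 + 7.74499 + 40.11203 + 49.92849 = 120.64594 Da

120.6459 Da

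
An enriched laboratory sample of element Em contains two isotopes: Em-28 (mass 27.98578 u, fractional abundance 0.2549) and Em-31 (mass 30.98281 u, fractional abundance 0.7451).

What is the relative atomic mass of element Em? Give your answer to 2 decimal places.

Average mass = Σ (abundance × isotope mass) = 0.2549 × 27.98578 + 0.7451 × 30.98281
= 7.133575 + 23.085292 = 30.218867 u

30.22 u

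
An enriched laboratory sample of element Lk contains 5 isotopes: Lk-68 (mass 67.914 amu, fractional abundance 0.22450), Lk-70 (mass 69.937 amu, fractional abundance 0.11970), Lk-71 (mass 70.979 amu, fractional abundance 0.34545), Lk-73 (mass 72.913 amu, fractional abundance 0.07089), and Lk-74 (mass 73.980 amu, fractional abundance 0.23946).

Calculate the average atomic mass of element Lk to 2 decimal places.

71.02 amu

Average mass = Σ (abundance × isotope mass) = 0.22450 × 67.914 + 0.11970 × 69.937 + 0.34545 × 70.979 + 0.07089 × 72.913 + 0.23946 × 73.980
= 15.2467 + 8.3715 + 24.5197 + 5.1688 + 17.7153 = 71.0220 amu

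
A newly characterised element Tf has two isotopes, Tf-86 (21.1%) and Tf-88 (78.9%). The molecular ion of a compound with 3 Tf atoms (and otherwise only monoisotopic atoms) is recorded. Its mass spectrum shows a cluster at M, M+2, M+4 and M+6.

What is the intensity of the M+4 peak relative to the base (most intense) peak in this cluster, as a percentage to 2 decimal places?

Term probabilities: M 0.0094, M+2 0.1054, M+4 0.3941, M+6 0.4912. Base peak = M+6.
P(M+6) = C(3,3) × 0.211^0 × 0.789^3 = 1 × 1.0000 × 0.49116907 = 0.491169 (base)
P(M+4) = C(3,2) × 0.211^1 × 0.789^2 = 3 × 0.2110 × 0.622521 = 0.394056
Relative intensity = 0.394056 / 0.491169 × 100 = 80.23

80.23%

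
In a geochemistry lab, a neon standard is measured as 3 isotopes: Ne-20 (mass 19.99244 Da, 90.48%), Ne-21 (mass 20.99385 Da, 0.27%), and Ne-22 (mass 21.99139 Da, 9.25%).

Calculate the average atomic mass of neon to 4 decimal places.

Average mass = Σ (abundance × isotope mass) = 0.9048 × 19.99244 + 0.0027 × 20.99385 + 0.0925 × 21.99139
= 18.089160 + 0.056683 + 2.034204 = 20.180047 Da

20.1800 Da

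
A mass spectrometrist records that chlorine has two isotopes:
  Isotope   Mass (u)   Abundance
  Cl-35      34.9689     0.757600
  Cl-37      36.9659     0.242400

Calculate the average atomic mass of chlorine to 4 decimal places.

35.4530 u

The abundance-weighted mean is 0.757600 × 34.9689 + 0.242400 × 36.9659
= 26.49244 + 8.96053 = 35.45297 u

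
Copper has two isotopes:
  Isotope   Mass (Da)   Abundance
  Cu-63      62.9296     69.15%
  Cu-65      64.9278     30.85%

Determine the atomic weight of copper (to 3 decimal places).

63.546 Da

Ar = Σ fᵢ·mᵢ = 0.6915 × 62.9296 + 0.3085 × 64.9278
= 43.51582 + 20.03023 = 63.54605 Da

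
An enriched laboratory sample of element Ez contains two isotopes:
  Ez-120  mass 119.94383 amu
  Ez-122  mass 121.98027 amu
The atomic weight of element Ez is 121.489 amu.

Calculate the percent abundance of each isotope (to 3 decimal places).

With x = fraction of Ez-120 (so Ez-122 is 1 − x):
119.94383·x + 121.98027·(1 − x) = 121.489
(119.94383 − 121.98027)·x = 121.489 − 121.98027
x = -0.49127 / -2.03644 = 0.24124 → 24.124% Ez-120, 75.876% Ez-122.

Ez-120: 24.124%, Ez-122: 75.876%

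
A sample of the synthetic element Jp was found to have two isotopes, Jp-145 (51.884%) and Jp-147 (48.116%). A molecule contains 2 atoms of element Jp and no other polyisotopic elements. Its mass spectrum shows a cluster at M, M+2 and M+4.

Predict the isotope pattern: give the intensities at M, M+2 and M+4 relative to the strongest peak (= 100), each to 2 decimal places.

53.92 : 100.00 : 46.37

Expanding (0.51884 + 0.48116)^2:
P(M) = 0.51884^2 = 0.269195
P(M+2) = 2 × 0.51884^1 × 0.48116^1 = 0.499290
P(M+4) = 0.48116^2 = 0.231515
The M+2 peak is largest (0.499290); scaling to 100 gives 53.92 : 100.00 : 46.37.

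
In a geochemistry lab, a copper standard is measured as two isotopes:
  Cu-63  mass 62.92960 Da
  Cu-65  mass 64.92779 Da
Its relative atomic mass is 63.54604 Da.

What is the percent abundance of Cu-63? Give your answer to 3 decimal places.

Writing the weighted mean with unknown fraction x of Cu-63:
62.92960·x + 64.92779·(1 − x) = 63.54604
(62.92960 − 64.92779)·x = 63.54604 − 64.92779
x = -1.38175 / -1.99819 = 0.69150 → 69.150% Cu-63, 30.850% Cu-65.

69.150%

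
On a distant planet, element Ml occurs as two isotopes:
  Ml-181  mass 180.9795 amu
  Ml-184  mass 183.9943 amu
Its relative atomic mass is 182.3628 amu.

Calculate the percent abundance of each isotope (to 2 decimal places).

Writing the weighted mean with unknown fraction x of Ml-181:
180.9795·x + 183.9943·(1 − x) = 182.3628
(180.9795 − 183.9943)·x = 182.3628 − 183.9943
x = -1.6315 / -3.0148 = 0.54116 → 54.12% Ml-181, 45.88% Ml-184.

Ml-181: 54.12%, Ml-184: 45.88%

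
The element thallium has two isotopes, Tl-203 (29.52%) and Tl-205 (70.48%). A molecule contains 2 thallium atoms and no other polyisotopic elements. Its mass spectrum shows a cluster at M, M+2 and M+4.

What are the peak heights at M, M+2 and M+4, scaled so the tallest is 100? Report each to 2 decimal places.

17.54 : 83.77 : 100.00

The 2 Tl atoms are independent, so intensities follow the terms of (0.2952 + 0.7048)^2.
P(M) = 0.2952^2 = 0.087143
P(M+2) = 2 × 0.2952^1 × 0.7048^1 = 0.416114
P(M+4) = 0.7048^2 = 0.496743
The M+4 peak is largest (0.496743); scaling to 100 gives 17.54 : 83.77 : 100.00.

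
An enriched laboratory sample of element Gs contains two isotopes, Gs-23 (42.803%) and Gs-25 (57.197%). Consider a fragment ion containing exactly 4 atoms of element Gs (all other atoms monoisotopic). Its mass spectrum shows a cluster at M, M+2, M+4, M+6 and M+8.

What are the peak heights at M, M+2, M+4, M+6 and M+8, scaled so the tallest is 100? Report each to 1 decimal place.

Each Gs atom is independently Gs-23 (p = 0.42803) or Gs-25 (q = 0.57197); the cluster is the binomial expansion (p + q)^4.
P(M) = 0.42803^4 = 0.033566
P(M+2) = 4 × 0.42803^3 × 0.57197^1 = 0.179414
P(M+4) = 6 × 0.42803^2 × 0.57197^2 = 0.359622
P(M+6) = 4 × 0.42803^1 × 0.57197^3 = 0.320372
P(M+8) = 0.57197^4 = 0.107027
The M+4 peak is largest (0.359622); scaling to 100 gives 9.3 : 49.9 : 100.0 : 89.1 : 29.8.

9.3 : 49.9 : 100.0 : 89.1 : 29.8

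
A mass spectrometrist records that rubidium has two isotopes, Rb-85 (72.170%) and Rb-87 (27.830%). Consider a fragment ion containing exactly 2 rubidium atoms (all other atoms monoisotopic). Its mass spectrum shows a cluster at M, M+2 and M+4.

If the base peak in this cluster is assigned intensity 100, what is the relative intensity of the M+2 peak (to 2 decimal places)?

77.12

Term probabilities: M 0.5209, M+2 0.4017, M+4 0.0775. Base peak = M.
P(M) = C(2,0) × 0.72170^2 × 0.27830^0 = 1 × 0.52085089 × 1.0000 = 0.520851 (base)
P(M+2) = C(2,1) × 0.72170^1 × 0.27830^1 = 2 × 0.7217 × 0.2783 = 0.401698
Relative intensity = 0.401698 / 0.520851 × 100 = 77.12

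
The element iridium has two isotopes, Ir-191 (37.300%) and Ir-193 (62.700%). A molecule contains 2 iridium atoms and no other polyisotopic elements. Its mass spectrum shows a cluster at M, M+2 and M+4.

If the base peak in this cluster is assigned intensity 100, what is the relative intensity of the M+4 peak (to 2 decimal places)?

84.05

Term probabilities: M 0.1391, M+2 0.4677, M+4 0.3931. Base peak = M+2.
P(M+2) = C(2,1) × 0.37300^1 × 0.62700^1 = 2 × 0.3730 × 0.6270 = 0.467742 (base)
P(M+4) = C(2,2) × 0.37300^0 × 0.62700^2 = 1 × 1.0000 × 0.393129 = 0.393129
Relative intensity = 0.393129 / 0.467742 × 100 = 84.05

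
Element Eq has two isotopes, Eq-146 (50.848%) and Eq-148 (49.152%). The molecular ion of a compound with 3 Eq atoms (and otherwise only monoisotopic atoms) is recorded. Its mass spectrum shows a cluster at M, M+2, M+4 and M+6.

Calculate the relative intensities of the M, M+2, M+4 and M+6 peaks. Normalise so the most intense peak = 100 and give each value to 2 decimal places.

34.48 : 100.00 : 96.66 : 31.15

Expanding (0.50848 + 0.49152)^3:
P(M) = 0.50848^3 = 0.131468
P(M+2) = 3 × 0.50848^2 × 0.49152^1 = 0.381250
P(M+4) = 3 × 0.50848^1 × 0.49152^2 = 0.368534
P(M+6) = 0.49152^3 = 0.118747
The M+2 peak is largest (0.381250); scaling to 100 gives 34.48 : 100.00 : 96.66 : 31.15.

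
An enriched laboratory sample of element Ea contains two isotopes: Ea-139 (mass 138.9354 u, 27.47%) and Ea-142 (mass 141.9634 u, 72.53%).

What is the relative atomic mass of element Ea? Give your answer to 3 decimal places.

Weight each isotope mass by its fractional abundance: 0.2747 × 138.9354 + 0.7253 × 141.9634
= 38.16555 + 102.96605 = 141.13160 u

141.132 u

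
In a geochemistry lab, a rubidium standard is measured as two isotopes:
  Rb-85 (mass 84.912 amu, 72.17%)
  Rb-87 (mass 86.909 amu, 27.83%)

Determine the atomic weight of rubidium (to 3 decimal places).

85.468 amu

Ar = Σ fᵢ·mᵢ = 0.7217 × 84.912 + 0.2783 × 86.909
= 61.2810 + 24.1868 = 85.4678 amu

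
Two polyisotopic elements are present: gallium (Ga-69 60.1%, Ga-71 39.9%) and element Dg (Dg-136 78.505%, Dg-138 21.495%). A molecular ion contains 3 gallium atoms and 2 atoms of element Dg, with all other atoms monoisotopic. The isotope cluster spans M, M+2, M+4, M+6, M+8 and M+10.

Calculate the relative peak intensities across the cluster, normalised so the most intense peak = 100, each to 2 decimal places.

39.38 : 100.00 : 97.98 : 45.92 : 10.21 : 0.86

Gallium pattern (n=3): 0.2170818 : 0.4323576 : 0.2870394 : 0.0635212
Element Dg pattern (n=2): 0.6163035 : 0.337493 : 0.0462035
Convolve the two distributions (both contribute in 2-u steps):
  M: 0.2170818×0.6163035 = 0.133788
  M+2: 0.2170818×0.337493 + 0.4323576×0.6163035 = 0.339727
  M+4: 0.2170818×0.0462035 + 0.4323576×0.337493 + 0.2870394×0.6163035 = 0.332851
  M+6: 0.4323576×0.0462035 + 0.2870394×0.337493 + 0.0635212×0.6163035 = 0.155999
  M+8: 0.2870394×0.0462035 + 0.0635212×0.337493 = 0.034700
  M+10: 0.0635212×0.0462035 = 0.002935
Scale to base peak (0.339727) = 100: 39.38 : 100.00 : 97.98 : 45.92 : 10.21 : 0.86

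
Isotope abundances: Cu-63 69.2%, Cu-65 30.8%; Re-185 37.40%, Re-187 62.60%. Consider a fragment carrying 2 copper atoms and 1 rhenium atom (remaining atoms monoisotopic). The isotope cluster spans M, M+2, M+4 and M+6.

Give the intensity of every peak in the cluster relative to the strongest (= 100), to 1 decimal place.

Copper pattern (n=2): 0.478864 : 0.426272 : 0.094864
Rhenium pattern (n=1): 0.3740 : 0.6260
Convolve the two distributions (both contribute in 2-u steps):
  M: 0.478864×0.3740 = 0.179095
  M+2: 0.478864×0.6260 + 0.426272×0.3740 = 0.459195
  M+4: 0.426272×0.6260 + 0.094864×0.3740 = 0.302325
  M+6: 0.094864×0.6260 = 0.059385
Scale to base peak (0.459195) = 100: 39.0 : 100.0 : 65.8 : 12.9

39.0 : 100.0 : 65.8 : 12.9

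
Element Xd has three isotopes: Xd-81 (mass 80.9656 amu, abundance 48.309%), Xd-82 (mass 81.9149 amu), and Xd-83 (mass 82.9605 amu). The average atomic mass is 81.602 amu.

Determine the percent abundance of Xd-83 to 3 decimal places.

Let x and y be the fractions of Xd-82 and Xd-83. Then x + y = 1 − 0.48309 = 0.51691 and 81.9149x + 82.9605y = 81.602 − 0.48309×80.9656 = 42.488328296.
Substituting: 81.9149x + 82.9605(0.51691 − x) = 42.488328296
(81.9149 − 82.9605)x = -0.394783759  ⇒  x = 0.37757, y = 0.13934
Xd-82: 37.757%, Xd-83: 13.934%.

13.934%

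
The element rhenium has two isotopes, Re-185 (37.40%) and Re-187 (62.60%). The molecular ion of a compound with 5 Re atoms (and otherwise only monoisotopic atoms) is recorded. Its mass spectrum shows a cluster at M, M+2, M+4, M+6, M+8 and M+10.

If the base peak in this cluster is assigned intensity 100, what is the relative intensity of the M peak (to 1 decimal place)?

Binomial terms of (0.3740 + 0.6260)^5: M 0.0073, M+2 0.0612, M+4 0.2050, M+6 0.3431, M+8 0.2872, M+10 0.0961 → M+6 is the base peak.
P(M+6) = C(5,3) × 0.3740^2 × 0.6260^3 = 10 × 0.139876 × 0.24531438 = 0.343136 (base)
P(M) = C(5,0) × 0.3740^5 × 0.6260^0 = 1 × 0.00731742 × 1.0000 = 0.007317
Relative intensity = 0.007317 / 0.343136 × 100 = 2.1

2.1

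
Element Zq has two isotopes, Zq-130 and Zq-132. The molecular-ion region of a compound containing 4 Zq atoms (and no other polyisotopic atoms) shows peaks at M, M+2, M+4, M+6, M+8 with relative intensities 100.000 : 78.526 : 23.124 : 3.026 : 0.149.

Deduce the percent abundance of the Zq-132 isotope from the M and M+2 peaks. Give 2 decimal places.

16.41%

Write p for the Zq-130 fraction. I(M+2)/I(M) = [C(4,1)·p^3·(1−p)] / p^4 = 4·(1−p)/p = 78.526/100.000 = 0.7853
(1−p)/p = 0.7853/4 = 0.1963  ⇒  p = 1/(1 + 0.1963) = 0.8359
Zq-130: 83.59%, Zq-132: 16.41%.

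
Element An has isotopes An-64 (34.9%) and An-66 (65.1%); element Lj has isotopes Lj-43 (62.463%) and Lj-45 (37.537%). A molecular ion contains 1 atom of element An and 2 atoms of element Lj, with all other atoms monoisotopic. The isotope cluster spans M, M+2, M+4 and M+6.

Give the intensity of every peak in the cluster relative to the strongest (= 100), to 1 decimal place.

32.6 : 100.0 : 84.9 : 22.0

Element An pattern (n=1): 0.3490 : 0.6510
Element Lj pattern (n=2): 0.39016264 : 0.46893473 : 0.14090264
Convolve the two distributions (both contribute in 2-u steps):
  M: 0.3490×0.39016264 = 0.136167
  M+2: 0.3490×0.46893473 + 0.6510×0.39016264 = 0.417654
  M+4: 0.3490×0.14090264 + 0.6510×0.46893473 = 0.354452
  M+6: 0.6510×0.14090264 = 0.091728
Scale to base peak (0.417654) = 100: 32.6 : 100.0 : 84.9 : 22.0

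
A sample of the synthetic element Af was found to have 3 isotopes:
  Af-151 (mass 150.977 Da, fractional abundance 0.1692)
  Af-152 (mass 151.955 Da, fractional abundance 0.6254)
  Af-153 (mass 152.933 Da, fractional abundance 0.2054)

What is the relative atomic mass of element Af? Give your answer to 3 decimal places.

151.990 Da

Weight each isotope mass by its fractional abundance: 0.1692 × 150.977 + 0.6254 × 151.955 + 0.2054 × 152.933
= 25.5453 + 95.0327 + 31.4124 = 151.9904 Da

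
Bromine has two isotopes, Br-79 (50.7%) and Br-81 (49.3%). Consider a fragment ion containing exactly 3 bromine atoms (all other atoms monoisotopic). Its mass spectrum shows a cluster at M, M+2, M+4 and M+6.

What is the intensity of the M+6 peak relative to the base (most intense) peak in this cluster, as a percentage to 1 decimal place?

31.5%

Term probabilities: M 0.1303, M+2 0.3802, M+4 0.3697, M+6 0.1198. Base peak = M+2.
P(M+2) = C(3,1) × 0.507^2 × 0.493^1 = 3 × 0.257049 × 0.4930 = 0.380175 (base)
P(M+6) = C(3,3) × 0.507^0 × 0.493^3 = 1 × 1.0000 × 0.11982316 = 0.119823
Relative intensity = 0.119823 / 0.380175 × 100 = 31.5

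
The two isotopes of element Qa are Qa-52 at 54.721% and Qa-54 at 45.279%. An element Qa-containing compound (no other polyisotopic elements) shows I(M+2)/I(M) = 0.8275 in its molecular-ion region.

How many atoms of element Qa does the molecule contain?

1

The M+2/M ratio from n Qa atoms is n · q/p = n · 0.45279/0.54721.
n = 0.8275 × 0.54721/0.45279 = 1.00 ≈ 1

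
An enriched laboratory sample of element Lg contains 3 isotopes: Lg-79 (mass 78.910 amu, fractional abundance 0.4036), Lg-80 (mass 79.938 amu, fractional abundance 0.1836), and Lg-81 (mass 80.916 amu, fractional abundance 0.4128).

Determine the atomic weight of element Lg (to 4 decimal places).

79.9268 amu

The abundance-weighted mean is 0.4036 × 78.910 + 0.1836 × 79.938 + 0.4128 × 80.916
= 31.84808 + 14.67662 + 33.40212 = 79.92682 amu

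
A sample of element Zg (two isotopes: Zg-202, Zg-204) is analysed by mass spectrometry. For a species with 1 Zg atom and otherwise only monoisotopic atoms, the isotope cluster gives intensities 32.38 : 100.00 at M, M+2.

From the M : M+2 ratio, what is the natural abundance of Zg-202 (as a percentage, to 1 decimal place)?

24.5%

Write p for the Zg-202 fraction. I(M+2)/I(M) = [C(1,1)·p^0·(1−p)] / p^1 = 1·(1−p)/p = 100.00/32.38 = 3.0883
(1−p)/p = 3.0883/1 = 3.0883  ⇒  p = 1/(1 + 3.0883) = 0.2446
Zg-202: 24.5%, Zg-204: 75.5%.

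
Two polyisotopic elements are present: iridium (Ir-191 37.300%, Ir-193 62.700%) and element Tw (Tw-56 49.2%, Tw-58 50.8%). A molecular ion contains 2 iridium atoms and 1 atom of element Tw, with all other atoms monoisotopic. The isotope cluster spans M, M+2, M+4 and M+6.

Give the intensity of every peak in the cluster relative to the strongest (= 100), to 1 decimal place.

15.9 : 69.8 : 100.0 : 46.3

Iridium pattern (n=2): 0.139129 : 0.467742 : 0.393129
Element Tw pattern (n=1): 0.4920 : 0.5080
Convolve the two distributions (both contribute in 2-u steps):
  M: 0.139129×0.4920 = 0.068451
  M+2: 0.139129×0.5080 + 0.467742×0.4920 = 0.300807
  M+4: 0.467742×0.5080 + 0.393129×0.4920 = 0.431032
  M+6: 0.393129×0.5080 = 0.199710
Scale to base peak (0.431032) = 100: 15.9 : 69.8 : 100.0 : 46.3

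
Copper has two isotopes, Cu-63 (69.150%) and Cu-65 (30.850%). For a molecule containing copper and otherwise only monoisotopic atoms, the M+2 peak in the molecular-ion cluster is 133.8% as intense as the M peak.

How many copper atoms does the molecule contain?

For n independent Cu atoms, I(M+2)/I(M) = n · (abundance Cu-65) / (abundance Cu-63) = n · 0.30850/0.69150.
n = 1.338 × 0.69150/0.30850 = 3.00 ≈ 3

3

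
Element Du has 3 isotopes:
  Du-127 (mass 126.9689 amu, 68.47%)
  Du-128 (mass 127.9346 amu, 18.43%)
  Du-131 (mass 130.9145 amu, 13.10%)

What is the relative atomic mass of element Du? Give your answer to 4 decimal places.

The abundance-weighted mean is 0.6847 × 126.9689 + 0.1843 × 127.9346 + 0.1310 × 130.9145
= 86.93561 + 23.57835 + 17.14980 = 127.66376 amu

127.6638 amu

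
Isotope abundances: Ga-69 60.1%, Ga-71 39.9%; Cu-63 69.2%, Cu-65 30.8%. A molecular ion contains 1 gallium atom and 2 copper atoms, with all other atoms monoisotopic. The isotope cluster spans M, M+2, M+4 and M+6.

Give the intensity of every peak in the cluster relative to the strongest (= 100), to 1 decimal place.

64.3 : 100.0 : 50.8 : 8.5

Gallium pattern (n=1): 0.6010 : 0.3990
Copper pattern (n=2): 0.478864 : 0.426272 : 0.094864
Convolve the two distributions (both contribute in 2-u steps):
  M: 0.6010×0.478864 = 0.287797
  M+2: 0.6010×0.426272 + 0.3990×0.478864 = 0.447256
  M+4: 0.6010×0.094864 + 0.3990×0.426272 = 0.227096
  M+6: 0.3990×0.094864 = 0.037851
Scale to base peak (0.447256) = 100: 64.3 : 100.0 : 50.8 : 8.5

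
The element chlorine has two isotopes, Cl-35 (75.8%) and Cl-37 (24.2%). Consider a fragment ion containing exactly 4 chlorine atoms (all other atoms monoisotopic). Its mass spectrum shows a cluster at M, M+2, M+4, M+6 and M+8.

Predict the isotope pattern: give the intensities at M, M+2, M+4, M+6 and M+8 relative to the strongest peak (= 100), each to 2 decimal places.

78.31 : 100.00 : 47.89 : 10.19 : 0.81

Expanding (0.758 + 0.242)^4:
P(M) = 0.758^4 = 0.330124
P(M+2) = 4 × 0.758^3 × 0.242^1 = 0.421583
P(M+4) = 6 × 0.758^2 × 0.242^2 = 0.201893
P(M+6) = 4 × 0.758^1 × 0.242^3 = 0.042971
P(M+8) = 0.242^4 = 0.003430
The M+2 peak is largest (0.421583); scaling to 100 gives 78.31 : 100.00 : 47.89 : 10.19 : 0.81.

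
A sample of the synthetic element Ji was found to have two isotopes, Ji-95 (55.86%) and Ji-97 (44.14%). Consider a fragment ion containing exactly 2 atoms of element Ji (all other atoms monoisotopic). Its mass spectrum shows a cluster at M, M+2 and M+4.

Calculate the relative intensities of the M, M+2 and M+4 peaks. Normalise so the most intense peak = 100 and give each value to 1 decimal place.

Expanding (0.5586 + 0.4414)^2:
P(M) = 0.5586^2 = 0.312034
P(M+2) = 2 × 0.5586^1 × 0.4414^1 = 0.493132
P(M+4) = 0.4414^2 = 0.194834
The M+2 peak is largest (0.493132); scaling to 100 gives 63.3 : 100.0 : 39.5.

63.3 : 100.0 : 39.5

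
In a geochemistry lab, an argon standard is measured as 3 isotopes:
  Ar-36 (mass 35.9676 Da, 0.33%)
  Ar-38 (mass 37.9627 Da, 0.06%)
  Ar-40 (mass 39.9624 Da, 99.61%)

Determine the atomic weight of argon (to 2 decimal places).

39.95 Da

Weight each isotope mass by its fractional abundance: 0.0033 × 35.9676 + 0.0006 × 37.9627 + 0.9961 × 39.9624
= 0.11869 + 0.02278 + 39.80655 = 39.94802 Da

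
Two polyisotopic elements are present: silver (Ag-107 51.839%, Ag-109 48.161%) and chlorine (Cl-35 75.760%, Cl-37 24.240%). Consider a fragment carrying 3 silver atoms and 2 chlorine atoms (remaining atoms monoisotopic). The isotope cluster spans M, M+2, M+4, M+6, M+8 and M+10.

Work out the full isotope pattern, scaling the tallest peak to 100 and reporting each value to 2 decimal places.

Silver pattern (n=3): 0.13930601 : 0.38826655 : 0.36071887 : 0.11170857
Chlorine pattern (n=2): 0.57395776 : 0.36728448 : 0.05875776
Convolve the two distributions (both contribute in 2-u steps):
  M: 0.13930601×0.57395776 = 0.079956
  M+2: 0.13930601×0.36728448 + 0.38826655×0.57395776 = 0.274014
  M+4: 0.13930601×0.05875776 + 0.38826655×0.36728448 + 0.36071887×0.57395776 = 0.357827
  M+6: 0.38826655×0.05875776 + 0.36071887×0.36728448 + 0.11170857×0.57395776 = 0.219416
  M+8: 0.36071887×0.05875776 + 0.11170857×0.36728448 = 0.062224
  M+10: 0.11170857×0.05875776 = 0.006564
Scale to base peak (0.357827) = 100: 22.34 : 76.58 : 100.00 : 61.32 : 17.39 : 1.83

22.34 : 76.58 : 100.00 : 61.32 : 17.39 : 1.83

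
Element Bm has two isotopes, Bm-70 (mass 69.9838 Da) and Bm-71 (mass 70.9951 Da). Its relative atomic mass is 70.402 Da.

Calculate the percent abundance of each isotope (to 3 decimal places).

Let x be the fractional abundance of Bm-70; then Bm-71 has abundance 1 − x.
69.9838·x + 70.9951·(1 − x) = 70.402
(69.9838 − 70.9951)·x = 70.402 − 70.9951
x = -0.5931 / -1.0113 = 0.58647 → 58.647% Bm-70, 41.353% Bm-71.

Bm-70: 58.647%, Bm-71: 41.353%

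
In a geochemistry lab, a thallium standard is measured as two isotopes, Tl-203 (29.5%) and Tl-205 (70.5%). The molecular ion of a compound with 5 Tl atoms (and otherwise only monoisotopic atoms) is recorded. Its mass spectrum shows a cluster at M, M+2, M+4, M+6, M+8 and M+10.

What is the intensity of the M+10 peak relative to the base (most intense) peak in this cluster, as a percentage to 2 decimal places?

(0.295 + 0.705)^5 gives M 0.0022, M+2 0.0267, M+4 0.1276, M+6 0.3049, M+8 0.3644, M+10 0.1742; the largest is M+8.
P(M+8) = C(5,4) × 0.295^1 × 0.705^4 = 5 × 0.2950 × 0.24703385 = 0.364375 (base)
P(M+10) = C(5,5) × 0.295^0 × 0.705^5 = 1 × 1.0000 × 0.17415886 = 0.174159
Relative intensity = 0.174159 / 0.364375 × 100 = 47.80

47.80%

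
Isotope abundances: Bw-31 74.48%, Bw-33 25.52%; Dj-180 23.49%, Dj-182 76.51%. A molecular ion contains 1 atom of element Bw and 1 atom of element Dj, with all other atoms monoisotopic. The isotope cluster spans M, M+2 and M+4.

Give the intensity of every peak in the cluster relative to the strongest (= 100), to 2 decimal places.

27.78 : 100.00 : 31.00

Element Bw pattern (n=1): 0.7448 : 0.2552
Element Dj pattern (n=1): 0.2349 : 0.7651
Convolve the two distributions (both contribute in 2-u steps):
  M: 0.7448×0.2349 = 0.174954
  M+2: 0.7448×0.7651 + 0.2552×0.2349 = 0.629793
  M+4: 0.2552×0.7651 = 0.195254
Scale to base peak (0.629793) = 100: 27.78 : 100.00 : 31.00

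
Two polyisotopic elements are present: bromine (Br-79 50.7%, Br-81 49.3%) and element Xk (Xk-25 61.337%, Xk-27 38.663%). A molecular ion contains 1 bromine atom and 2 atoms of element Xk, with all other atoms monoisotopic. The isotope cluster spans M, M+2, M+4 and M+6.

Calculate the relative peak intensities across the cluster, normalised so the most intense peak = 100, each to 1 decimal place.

44.8 : 100.0 : 72.7 : 17.3

Bromine pattern (n=1): 0.5070 : 0.4930
Element Xk pattern (n=2): 0.37622276 : 0.47429449 : 0.14948276
Convolve the two distributions (both contribute in 2-u steps):
  M: 0.5070×0.37622276 = 0.190745
  M+2: 0.5070×0.47429449 + 0.4930×0.37622276 = 0.425945
  M+4: 0.5070×0.14948276 + 0.4930×0.47429449 = 0.309615
  M+6: 0.4930×0.14948276 = 0.073695
Scale to base peak (0.425945) = 100: 44.8 : 100.0 : 72.7 : 17.3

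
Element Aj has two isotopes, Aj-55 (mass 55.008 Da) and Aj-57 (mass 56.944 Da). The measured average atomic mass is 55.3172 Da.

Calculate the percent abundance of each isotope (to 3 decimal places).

Aj-55: 84.029%, Aj-57: 15.971%

With x = fraction of Aj-55 (so Aj-57 is 1 − x):
55.008·x + 56.944·(1 − x) = 55.3172
(55.008 − 56.944)·x = 55.3172 − 56.944
x = -1.6268 / -1.936 = 0.84029 → 84.029% Aj-55, 15.971% Aj-57.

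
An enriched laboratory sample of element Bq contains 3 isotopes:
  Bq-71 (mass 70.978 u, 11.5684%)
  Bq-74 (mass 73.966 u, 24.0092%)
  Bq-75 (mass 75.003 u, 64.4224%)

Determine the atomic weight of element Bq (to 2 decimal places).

Average mass = Σ (abundance × isotope mass) = 0.115684 × 70.978 + 0.240092 × 73.966 + 0.644224 × 75.003
= 8.2110 + 17.7586 + 48.3187 = 74.2883 u

74.29 u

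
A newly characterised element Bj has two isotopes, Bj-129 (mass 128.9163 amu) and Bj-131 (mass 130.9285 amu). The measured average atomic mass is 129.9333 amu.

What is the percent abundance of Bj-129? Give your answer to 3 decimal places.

With x = fraction of Bj-129 (so Bj-131 is 1 − x):
128.9163·x + 130.9285·(1 − x) = 129.9333
(128.9163 − 130.9285)·x = 129.9333 − 130.9285
x = -0.9952 / -2.0122 = 0.49458 → 49.458% Bj-129, 50.542% Bj-131.

49.458%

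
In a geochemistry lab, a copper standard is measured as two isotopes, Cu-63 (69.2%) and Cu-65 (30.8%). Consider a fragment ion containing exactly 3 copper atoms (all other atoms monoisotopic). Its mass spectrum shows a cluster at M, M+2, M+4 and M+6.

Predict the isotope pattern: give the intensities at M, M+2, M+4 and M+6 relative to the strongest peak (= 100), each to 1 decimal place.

74.9 : 100.0 : 44.5 : 6.6

Expanding (0.692 + 0.308)^3:
P(M) = 0.692^3 = 0.331374
P(M+2) = 3 × 0.692^2 × 0.308^1 = 0.442470
P(M+4) = 3 × 0.692^1 × 0.308^2 = 0.196938
P(M+6) = 0.308^3 = 0.029218
The M+2 peak is largest (0.442470); scaling to 100 gives 74.9 : 100.0 : 44.5 : 6.6.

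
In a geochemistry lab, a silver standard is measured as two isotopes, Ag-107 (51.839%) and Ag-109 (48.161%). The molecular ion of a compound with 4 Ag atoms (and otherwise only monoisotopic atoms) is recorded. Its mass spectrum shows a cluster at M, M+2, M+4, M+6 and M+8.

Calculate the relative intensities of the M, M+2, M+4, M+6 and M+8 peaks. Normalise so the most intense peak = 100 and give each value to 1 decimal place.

19.3 : 71.8 : 100.0 : 61.9 : 14.4

The 4 Ag atoms are independent, so intensities follow the terms of (0.51839 + 0.48161)^4.
P(M) = 0.51839^4 = 0.072215
P(M+2) = 4 × 0.51839^3 × 0.48161^1 = 0.268365
P(M+4) = 6 × 0.51839^2 × 0.48161^2 = 0.373986
P(M+6) = 4 × 0.51839^1 × 0.48161^3 = 0.231634
P(M+8) = 0.48161^4 = 0.053800
The M+4 peak is largest (0.373986); scaling to 100 gives 19.3 : 71.8 : 100.0 : 61.9 : 14.4.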